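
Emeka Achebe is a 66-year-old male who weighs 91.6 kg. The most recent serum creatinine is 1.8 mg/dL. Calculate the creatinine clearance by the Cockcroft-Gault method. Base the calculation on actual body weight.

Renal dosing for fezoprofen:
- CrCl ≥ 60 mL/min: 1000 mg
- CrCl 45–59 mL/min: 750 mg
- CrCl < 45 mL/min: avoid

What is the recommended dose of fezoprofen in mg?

750 mg

CrCl = (140 − 66) × 91.6 / (72 × 1.8) = 6778.4 / 129.60 ≈ 52.3 mL/min
CrCl ≈ 52 mL/min → bracket 45–59 mL/min.
Dose for this bracket: 750 mg.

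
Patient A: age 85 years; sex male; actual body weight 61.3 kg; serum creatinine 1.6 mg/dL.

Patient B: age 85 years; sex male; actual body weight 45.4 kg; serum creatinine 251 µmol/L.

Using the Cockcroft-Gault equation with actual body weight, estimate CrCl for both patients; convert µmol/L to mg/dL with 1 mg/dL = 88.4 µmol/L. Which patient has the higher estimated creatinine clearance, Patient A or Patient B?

Patient A

Patient A: CrCl = (140 − 85) × 61.3 / (72 × 1.6) = 3371.5 / 115.20 ≈ 29.3 mL/min
Patient B: SCr = 251 / 88.4 = 2.839 mg/dL
Patient B: CrCl = (140 − 85) × 45.4 / (72 × 2.839) = 2497.0 / 204.41 ≈ 12.2 mL/min
29.3 vs 12.2 mL/min → Patient A is higher.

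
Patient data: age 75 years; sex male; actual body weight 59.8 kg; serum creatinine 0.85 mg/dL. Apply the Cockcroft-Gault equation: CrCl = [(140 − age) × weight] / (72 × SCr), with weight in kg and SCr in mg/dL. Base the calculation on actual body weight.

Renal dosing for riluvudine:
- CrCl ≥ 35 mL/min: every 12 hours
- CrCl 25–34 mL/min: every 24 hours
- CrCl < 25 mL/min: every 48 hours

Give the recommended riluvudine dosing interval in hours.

every 12 hours

CrCl = (140 − 75) × 59.8 / (72 × 0.85) = 3887.0 / 61.20 ≈ 63.5 mL/min
CrCl ≈ 64 mL/min → bracket ≥ 35 mL/min → every 12 hours.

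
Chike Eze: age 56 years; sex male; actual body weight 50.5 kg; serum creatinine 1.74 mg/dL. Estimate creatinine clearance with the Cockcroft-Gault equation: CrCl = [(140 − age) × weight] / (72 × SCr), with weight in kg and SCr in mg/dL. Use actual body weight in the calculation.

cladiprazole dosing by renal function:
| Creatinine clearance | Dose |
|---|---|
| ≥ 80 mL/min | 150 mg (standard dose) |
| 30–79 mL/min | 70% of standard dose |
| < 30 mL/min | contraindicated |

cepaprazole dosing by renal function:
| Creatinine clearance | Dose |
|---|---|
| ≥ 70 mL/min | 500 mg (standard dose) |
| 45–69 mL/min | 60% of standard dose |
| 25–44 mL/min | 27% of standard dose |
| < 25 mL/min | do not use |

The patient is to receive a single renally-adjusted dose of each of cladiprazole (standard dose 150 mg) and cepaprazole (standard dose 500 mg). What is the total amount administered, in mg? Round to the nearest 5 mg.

240 mg

CrCl = (140 − 56) × 50.5 / (72 × 1.74) = 4242.0 / 125.28 ≈ 33.9 mL/min
CrCl ≈ 34 mL/min.
cladiprazole: 30–79 mL/min → 70% of 150 mg = 105 mg.
cepaprazole: 25–44 mL/min → 27% of 500 mg = 135 mg.
Total = 105 + 135 = 240 mg.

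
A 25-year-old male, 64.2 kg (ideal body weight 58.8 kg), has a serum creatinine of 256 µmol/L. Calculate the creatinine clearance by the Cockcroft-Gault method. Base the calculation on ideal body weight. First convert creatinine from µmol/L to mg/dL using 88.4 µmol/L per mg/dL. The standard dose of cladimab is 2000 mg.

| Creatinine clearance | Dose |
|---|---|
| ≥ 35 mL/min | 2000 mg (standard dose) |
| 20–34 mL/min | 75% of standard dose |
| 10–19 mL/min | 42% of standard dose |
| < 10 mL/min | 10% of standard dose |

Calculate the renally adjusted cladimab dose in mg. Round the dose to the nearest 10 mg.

SCr = 256 / 88.4 = 2.896 mg/dL
CrCl = (140 − 25) × 58.8 / (72 × 2.896) = 6762.0 / 208.51 ≈ 32.4 mL/min
CrCl ≈ 32 mL/min → bracket 20–34 mL/min.
75% of 2000 mg = 1500 mg

1500 mg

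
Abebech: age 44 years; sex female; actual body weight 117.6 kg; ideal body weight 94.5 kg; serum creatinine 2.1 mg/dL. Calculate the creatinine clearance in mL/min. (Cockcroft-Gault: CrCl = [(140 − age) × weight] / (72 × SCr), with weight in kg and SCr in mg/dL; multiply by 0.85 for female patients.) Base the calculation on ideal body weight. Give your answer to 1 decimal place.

51.0 mL/min

CrCl = (140 − 44) × 94.5 / (72 × 2.1) × 0.85 = 9072.0 / 151.20 × 0.85 ≈ 51.0 mL/min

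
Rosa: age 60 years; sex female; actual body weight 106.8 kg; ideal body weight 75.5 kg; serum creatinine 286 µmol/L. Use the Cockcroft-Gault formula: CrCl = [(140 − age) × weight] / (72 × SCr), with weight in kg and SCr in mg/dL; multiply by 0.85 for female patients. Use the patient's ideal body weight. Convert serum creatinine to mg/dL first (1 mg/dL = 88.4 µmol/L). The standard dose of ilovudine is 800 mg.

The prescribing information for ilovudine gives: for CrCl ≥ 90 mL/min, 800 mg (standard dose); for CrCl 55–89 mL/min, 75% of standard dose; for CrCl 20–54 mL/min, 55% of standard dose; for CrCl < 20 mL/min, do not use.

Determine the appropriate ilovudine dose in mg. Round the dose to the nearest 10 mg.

SCr = 286 / 88.4 = 3.235 mg/dL
CrCl = (140 − 60) × 75.5 / (72 × 3.235) × 0.85 = 6040.0 / 232.92 × 0.85 ≈ 22.0 mL/min
CrCl ≈ 22 mL/min → bracket 20–54 mL/min.
55% of 800 mg = 440 mg

440 mg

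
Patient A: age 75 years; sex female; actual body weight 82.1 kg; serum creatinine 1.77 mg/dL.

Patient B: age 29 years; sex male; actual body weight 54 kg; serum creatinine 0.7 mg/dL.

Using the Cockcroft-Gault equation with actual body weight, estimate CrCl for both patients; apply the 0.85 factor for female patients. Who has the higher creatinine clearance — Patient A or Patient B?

Patient B

Patient A: CrCl = (140 − 75) × 82.1 / (72 × 1.77) × 0.85 = 5336.5 / 127.44 × 0.85 ≈ 35.6 mL/min
Patient B: CrCl = (140 − 29) × 54 / (72 × 0.7) = 5994.0 / 50.40 ≈ 118.9 mL/min
35.6 vs 118.9 mL/min → Patient B is higher.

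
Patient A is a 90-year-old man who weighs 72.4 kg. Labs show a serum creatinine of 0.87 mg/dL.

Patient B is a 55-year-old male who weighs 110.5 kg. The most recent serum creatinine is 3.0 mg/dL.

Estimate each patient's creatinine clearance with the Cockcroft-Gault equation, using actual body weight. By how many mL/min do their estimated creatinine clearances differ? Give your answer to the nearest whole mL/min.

Patient A: CrCl = (140 − 90) × 72.4 / (72 × 0.87) = 3620.0 / 62.64 ≈ 57.8 mL/min
Patient B: CrCl = (140 − 55) × 110.5 / (72 × 3) = 9392.5 / 216.00 ≈ 43.5 mL/min
|57.8 − 43.5| = 14.3 mL/min

14 mL/min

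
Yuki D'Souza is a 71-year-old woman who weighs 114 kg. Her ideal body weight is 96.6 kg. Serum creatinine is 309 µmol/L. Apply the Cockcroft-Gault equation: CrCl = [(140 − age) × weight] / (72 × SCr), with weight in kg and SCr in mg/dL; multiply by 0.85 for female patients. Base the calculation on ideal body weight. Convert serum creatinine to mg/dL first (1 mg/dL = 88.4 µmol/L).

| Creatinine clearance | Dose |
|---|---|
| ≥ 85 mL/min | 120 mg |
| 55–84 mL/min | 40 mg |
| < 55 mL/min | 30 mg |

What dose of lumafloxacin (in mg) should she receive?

30 mg

SCr = 309 / 88.4 = 3.495 mg/dL
CrCl = (140 − 71) × 96.6 / (72 × 3.495) × 0.85 = 6665.4 / 251.64 × 0.85 ≈ 22.5 mL/min
CrCl ≈ 23 mL/min → bracket < 55 mL/min.
Dose for this bracket: 30 mg.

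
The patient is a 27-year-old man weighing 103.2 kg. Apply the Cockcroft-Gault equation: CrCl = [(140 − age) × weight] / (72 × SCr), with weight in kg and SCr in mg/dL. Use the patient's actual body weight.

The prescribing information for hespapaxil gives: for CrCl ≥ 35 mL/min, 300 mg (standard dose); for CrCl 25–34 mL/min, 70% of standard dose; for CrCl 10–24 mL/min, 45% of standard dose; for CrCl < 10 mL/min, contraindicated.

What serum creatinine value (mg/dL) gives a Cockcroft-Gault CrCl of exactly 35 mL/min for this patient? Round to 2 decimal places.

Standard dose requires CrCl ≥ 35 mL/min.
Set (140 − 27) × 103.2 / (72 × SCr) = 35
SCr = (140 − 27) × 103.2 / (72 × 35) = 4.628 mg/dL

4.63 mg/dL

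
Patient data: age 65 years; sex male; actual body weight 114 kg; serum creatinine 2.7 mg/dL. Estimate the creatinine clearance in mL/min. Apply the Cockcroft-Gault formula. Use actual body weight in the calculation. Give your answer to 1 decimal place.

CrCl = (140 − 65) × 114 / (72 × 2.7) = 8550.0 / 194.40 ≈ 44.0 mL/min

44.0 mL/min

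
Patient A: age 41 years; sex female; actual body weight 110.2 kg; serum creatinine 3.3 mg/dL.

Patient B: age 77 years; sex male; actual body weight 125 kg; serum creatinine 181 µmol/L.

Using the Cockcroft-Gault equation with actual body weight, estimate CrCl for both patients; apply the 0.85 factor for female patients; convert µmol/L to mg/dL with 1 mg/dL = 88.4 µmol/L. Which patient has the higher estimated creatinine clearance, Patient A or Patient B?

Patient B

Patient A: CrCl = (140 − 41) × 110.2 / (72 × 3.3) × 0.85 = 10909.8 / 237.60 × 0.85 ≈ 39.0 mL/min
Patient B: SCr = 181 / 88.4 = 2.048 mg/dL
Patient B: CrCl = (140 − 77) × 125 / (72 × 2.048) = 7875.0 / 147.46 ≈ 53.4 mL/min
39.0 vs 53.4 mL/min → Patient B is higher.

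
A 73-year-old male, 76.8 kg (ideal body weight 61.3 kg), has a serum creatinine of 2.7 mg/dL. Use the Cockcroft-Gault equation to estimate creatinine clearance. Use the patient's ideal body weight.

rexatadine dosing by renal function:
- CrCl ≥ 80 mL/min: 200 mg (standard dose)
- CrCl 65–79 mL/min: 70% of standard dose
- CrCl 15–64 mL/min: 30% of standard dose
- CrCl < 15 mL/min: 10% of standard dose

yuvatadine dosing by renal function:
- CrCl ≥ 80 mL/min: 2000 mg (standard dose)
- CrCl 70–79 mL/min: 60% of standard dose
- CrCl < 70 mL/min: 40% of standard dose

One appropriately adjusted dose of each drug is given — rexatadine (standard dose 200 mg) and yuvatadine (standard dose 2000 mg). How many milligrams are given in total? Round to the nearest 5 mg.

CrCl = (140 − 73) × 61.3 / (72 × 2.7) = 4107.1 / 194.40 ≈ 21.1 mL/min
CrCl ≈ 21 mL/min.
rexatadine: 15–64 mL/min → 30% of 200 mg = 60 mg.
yuvatadine: < 70 mL/min → 40% of 2000 mg = 800 mg.
Total = 60 + 800 = 860 mg.

860 mg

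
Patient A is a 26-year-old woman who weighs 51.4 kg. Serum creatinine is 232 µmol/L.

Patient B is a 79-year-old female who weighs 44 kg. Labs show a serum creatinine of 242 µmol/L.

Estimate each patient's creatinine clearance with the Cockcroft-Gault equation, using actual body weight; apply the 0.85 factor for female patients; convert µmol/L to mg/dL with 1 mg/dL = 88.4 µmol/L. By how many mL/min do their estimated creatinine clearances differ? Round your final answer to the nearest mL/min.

15 mL/min

Patient A: SCr = 232 / 88.4 = 2.624 mg/dL
Patient A: CrCl = (140 − 26) × 51.4 / (72 × 2.624) × 0.85 = 5859.6 / 188.93 × 0.85 ≈ 26.4 mL/min
Patient B: SCr = 242 / 88.4 = 2.738 mg/dL
Patient B: CrCl = (140 − 79) × 44 / (72 × 2.738) × 0.85 = 2684.0 / 197.14 × 0.85 ≈ 11.6 mL/min
|26.4 − 11.6| = 14.8 mL/min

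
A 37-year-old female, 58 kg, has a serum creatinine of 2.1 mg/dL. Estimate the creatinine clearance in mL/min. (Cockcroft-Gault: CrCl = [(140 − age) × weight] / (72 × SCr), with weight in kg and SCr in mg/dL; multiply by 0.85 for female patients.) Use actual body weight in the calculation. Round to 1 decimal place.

CrCl = (140 − 37) × 58 / (72 × 2.1) × 0.85 = 5974.0 / 151.20 × 0.85 ≈ 33.6 mL/min

33.6 mL/min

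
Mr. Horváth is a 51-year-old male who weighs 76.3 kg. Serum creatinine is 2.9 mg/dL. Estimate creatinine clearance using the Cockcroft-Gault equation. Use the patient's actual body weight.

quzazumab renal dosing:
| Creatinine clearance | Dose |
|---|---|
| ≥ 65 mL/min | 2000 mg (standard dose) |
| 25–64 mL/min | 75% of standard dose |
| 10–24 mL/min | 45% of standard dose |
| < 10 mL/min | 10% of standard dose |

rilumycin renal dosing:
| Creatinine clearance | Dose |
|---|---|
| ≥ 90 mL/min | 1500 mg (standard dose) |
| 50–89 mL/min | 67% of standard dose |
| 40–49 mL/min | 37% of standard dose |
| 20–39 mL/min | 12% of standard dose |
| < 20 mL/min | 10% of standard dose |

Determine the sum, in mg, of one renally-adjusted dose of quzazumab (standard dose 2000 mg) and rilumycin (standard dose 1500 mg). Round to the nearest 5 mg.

CrCl = (140 − 51) × 76.3 / (72 × 2.9) = 6790.7 / 208.80 ≈ 32.5 mL/min
CrCl ≈ 33 mL/min.
quzazumab: 25–64 mL/min → 75% of 2000 mg = 1500 mg.
rilumycin: 20–39 mL/min → 12% of 1500 mg = 180 mg.
Total = 1500 + 180 = 1680 mg.

1680 mg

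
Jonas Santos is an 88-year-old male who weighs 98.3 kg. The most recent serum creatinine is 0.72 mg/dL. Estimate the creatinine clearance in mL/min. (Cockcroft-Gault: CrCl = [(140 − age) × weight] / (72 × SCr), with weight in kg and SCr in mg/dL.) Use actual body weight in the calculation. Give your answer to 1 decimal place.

CrCl = (140 − 88) × 98.3 / (72 × 0.72) = 5111.6 / 51.84 ≈ 98.6 mL/min

98.6 mL/min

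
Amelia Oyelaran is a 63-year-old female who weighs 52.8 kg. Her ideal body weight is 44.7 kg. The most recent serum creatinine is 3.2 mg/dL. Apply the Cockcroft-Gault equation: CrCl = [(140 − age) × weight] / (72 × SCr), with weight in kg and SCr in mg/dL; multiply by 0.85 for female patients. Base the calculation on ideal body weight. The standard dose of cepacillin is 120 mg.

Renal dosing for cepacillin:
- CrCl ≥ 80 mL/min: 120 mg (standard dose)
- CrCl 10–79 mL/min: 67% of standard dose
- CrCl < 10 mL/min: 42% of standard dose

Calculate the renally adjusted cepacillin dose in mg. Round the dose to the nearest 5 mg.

CrCl = (140 − 63) × 44.7 / (72 × 3.2) × 0.85 = 3441.9 / 230.40 × 0.85 ≈ 12.7 mL/min
CrCl ≈ 13 mL/min → bracket 10–79 mL/min.
67% of 120 mg = 80.4 mg → 80 mg

80 mg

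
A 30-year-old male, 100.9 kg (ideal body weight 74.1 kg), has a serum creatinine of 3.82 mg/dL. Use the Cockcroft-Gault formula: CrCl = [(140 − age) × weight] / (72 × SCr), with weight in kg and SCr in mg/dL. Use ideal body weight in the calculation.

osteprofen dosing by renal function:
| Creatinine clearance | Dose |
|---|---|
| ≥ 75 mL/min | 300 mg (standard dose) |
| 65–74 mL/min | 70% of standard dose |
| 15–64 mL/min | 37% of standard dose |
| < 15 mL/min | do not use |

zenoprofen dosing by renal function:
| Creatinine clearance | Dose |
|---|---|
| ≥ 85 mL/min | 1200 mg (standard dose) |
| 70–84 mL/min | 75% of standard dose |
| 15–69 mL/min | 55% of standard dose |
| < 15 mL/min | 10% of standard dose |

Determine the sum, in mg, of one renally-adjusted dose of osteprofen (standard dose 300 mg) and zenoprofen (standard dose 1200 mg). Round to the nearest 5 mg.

770 mg

CrCl = (140 − 30) × 74.1 / (72 × 3.82) = 8151.0 / 275.04 ≈ 29.6 mL/min
CrCl ≈ 30 mL/min.
osteprofen: 15–64 mL/min → 37% of 300 mg = 111 mg.
zenoprofen: 15–69 mL/min → 55% of 1200 mg = 660 mg.
Total = 111 + 660 = 771 mg.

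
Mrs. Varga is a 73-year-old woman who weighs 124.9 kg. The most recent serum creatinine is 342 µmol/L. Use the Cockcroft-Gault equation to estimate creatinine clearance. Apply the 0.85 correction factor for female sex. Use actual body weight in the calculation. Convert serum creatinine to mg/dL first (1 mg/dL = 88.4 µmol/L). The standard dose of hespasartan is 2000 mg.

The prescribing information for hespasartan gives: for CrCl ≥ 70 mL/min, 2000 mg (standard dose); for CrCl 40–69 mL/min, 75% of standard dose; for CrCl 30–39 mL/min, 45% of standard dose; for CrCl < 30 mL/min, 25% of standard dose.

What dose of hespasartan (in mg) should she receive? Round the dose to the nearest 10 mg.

SCr = 342 / 88.4 = 3.869 mg/dL
CrCl = (140 − 73) × 124.9 / (72 × 3.869) × 0.85 = 8368.3 / 278.57 × 0.85 ≈ 25.5 mL/min
CrCl ≈ 26 mL/min → bracket < 30 mL/min.
25% of 2000 mg = 500 mg

500 mg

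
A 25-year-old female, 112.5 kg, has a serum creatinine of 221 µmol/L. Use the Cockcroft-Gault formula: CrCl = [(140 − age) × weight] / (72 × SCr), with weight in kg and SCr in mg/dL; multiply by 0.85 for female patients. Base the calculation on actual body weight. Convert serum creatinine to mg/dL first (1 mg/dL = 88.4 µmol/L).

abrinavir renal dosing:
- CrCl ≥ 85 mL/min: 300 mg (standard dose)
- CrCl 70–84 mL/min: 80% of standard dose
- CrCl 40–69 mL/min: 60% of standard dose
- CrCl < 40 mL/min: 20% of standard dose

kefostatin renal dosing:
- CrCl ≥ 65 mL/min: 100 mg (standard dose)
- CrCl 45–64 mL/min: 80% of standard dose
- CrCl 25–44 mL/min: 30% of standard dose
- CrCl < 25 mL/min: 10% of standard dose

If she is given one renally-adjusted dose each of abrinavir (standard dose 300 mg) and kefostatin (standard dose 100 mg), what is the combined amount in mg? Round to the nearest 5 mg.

260 mg

SCr = 221 / 88.4 = 2.5 mg/dL
CrCl = (140 − 25) × 112.5 / (72 × 2.5) × 0.85 = 12937.5 / 180.00 × 0.85 ≈ 61.1 mL/min
CrCl ≈ 61 mL/min.
abrinavir: 40–69 mL/min → 60% of 300 mg = 180 mg.
kefostatin: 45–64 mL/min → 80% of 100 mg = 80 mg.
Total = 180 + 80 = 260 mg.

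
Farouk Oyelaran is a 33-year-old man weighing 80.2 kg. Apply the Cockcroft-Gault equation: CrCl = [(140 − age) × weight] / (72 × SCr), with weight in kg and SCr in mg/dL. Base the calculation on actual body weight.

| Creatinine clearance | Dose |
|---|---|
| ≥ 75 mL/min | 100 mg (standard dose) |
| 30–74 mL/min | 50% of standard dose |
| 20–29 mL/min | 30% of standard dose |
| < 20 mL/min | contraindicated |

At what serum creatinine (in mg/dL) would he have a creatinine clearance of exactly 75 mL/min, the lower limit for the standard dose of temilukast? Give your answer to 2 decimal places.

1.59 mg/dL

Standard dose requires CrCl ≥ 75 mL/min.
Set (140 − 33) × 80.2 / (72 × SCr) = 75
SCr = (140 − 33) × 80.2 / (72 × 75) = 1.589 mg/dL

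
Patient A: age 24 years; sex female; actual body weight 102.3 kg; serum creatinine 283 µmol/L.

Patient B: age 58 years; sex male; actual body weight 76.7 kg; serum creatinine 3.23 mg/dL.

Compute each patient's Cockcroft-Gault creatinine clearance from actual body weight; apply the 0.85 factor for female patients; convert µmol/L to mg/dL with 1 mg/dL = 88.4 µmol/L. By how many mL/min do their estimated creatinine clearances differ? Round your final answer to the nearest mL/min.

Patient A: SCr = 283 / 88.4 = 3.201 mg/dL
Patient A: CrCl = (140 − 24) × 102.3 / (72 × 3.201) × 0.85 = 11866.8 / 230.47 × 0.85 ≈ 43.8 mL/min
Patient B: CrCl = (140 − 58) × 76.7 / (72 × 3.23) = 6289.4 / 232.56 ≈ 27.0 mL/min
|43.8 − 27.0| = 16.8 mL/min

17 mL/min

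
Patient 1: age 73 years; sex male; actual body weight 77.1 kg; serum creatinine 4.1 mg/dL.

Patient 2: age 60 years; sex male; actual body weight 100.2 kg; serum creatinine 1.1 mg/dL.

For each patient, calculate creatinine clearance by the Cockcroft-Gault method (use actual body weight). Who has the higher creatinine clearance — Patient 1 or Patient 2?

Patient 1: CrCl = (140 − 73) × 77.1 / (72 × 4.1) = 5165.7 / 295.20 ≈ 17.5 mL/min
Patient 2: CrCl = (140 − 60) × 100.2 / (72 × 1.1) = 8016.0 / 79.20 ≈ 101.2 mL/min
17.5 vs 101.2 mL/min → Patient 2 is higher.

Patient 2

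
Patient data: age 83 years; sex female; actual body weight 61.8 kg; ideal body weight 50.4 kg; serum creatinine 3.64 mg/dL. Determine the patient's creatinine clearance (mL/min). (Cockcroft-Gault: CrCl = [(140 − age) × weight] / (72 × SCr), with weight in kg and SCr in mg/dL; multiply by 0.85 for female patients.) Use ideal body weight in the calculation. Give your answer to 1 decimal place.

CrCl = (140 − 83) × 50.4 / (72 × 3.64) × 0.85 = 2872.8 / 262.08 × 0.85 ≈ 9.3 mL/min

9.3 mL/min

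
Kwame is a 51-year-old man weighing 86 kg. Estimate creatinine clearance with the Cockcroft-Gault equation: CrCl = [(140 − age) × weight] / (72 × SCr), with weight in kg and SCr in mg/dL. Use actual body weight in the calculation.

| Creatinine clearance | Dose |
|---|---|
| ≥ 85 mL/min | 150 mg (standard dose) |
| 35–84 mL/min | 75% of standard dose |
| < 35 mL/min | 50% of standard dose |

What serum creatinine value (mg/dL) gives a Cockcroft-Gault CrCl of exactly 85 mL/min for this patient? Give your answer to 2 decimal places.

1.25 mg/dL

Standard dose requires CrCl ≥ 85 mL/min.
Set (140 − 51) × 86 / (72 × SCr) = 85
SCr = (140 − 51) × 86 / (72 × 85) = 1.251 mg/dL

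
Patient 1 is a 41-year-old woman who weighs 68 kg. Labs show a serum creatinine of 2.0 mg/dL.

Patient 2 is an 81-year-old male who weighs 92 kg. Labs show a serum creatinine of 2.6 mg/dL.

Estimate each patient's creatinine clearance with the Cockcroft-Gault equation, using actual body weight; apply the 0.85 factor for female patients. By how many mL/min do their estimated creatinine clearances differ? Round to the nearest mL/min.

11 mL/min

Patient 1: CrCl = (140 − 41) × 68 / (72 × 2) × 0.85 = 6732.0 / 144.00 × 0.85 ≈ 39.7 mL/min
Patient 2: CrCl = (140 − 81) × 92 / (72 × 2.6) = 5428.0 / 187.20 ≈ 29.0 mL/min
|39.7 − 29.0| = 10.7 mL/min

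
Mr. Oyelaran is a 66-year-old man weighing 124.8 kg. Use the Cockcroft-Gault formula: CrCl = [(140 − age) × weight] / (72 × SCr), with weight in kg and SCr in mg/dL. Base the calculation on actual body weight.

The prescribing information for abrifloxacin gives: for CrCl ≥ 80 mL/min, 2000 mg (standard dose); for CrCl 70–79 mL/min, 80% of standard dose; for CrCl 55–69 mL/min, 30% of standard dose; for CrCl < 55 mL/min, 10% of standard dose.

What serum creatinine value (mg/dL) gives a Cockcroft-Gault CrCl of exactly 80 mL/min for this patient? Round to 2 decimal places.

1.60 mg/dL

Standard dose requires CrCl ≥ 80 mL/min.
Set (140 − 66) × 124.8 / (72 × SCr) = 80
SCr = (140 − 66) × 124.8 / (72 × 80) = 1.603 mg/dL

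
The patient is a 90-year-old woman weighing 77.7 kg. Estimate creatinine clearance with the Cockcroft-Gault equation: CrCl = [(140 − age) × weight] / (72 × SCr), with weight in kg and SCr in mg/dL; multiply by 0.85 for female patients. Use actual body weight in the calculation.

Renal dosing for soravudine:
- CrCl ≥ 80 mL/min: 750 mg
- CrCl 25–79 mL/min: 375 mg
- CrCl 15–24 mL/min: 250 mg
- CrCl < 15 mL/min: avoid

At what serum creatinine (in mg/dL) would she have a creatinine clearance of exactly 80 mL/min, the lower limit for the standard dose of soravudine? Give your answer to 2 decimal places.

Standard dose requires CrCl ≥ 80 mL/min.
Set (140 − 90) × 77.7 × 0.85 / (72 × SCr) = 80
SCr = (140 − 90) × 77.7 × 0.85 / (72 × 80) = 0.573 mg/dL

0.57 mg/dL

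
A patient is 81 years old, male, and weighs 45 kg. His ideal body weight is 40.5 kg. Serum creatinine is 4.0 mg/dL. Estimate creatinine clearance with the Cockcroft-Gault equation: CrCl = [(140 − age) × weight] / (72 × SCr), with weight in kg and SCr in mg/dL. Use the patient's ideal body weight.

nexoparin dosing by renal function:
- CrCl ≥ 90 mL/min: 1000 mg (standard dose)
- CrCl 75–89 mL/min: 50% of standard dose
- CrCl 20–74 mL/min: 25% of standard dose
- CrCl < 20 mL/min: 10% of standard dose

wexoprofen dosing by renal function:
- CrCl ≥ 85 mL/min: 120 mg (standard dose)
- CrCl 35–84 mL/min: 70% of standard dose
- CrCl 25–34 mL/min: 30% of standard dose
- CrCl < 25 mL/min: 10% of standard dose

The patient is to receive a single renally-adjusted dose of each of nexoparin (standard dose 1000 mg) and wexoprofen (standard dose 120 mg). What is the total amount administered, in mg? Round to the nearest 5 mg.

110 mg

CrCl = (140 − 81) × 40.5 / (72 × 4) = 2389.5 / 288.00 ≈ 8.3 mL/min
CrCl ≈ 8 mL/min.
nexoparin: < 20 mL/min → 10% of 1000 mg = 100 mg.
wexoprofen: < 25 mL/min → 10% of 120 mg = 12 mg.
Total = 100 + 12 = 112 mg.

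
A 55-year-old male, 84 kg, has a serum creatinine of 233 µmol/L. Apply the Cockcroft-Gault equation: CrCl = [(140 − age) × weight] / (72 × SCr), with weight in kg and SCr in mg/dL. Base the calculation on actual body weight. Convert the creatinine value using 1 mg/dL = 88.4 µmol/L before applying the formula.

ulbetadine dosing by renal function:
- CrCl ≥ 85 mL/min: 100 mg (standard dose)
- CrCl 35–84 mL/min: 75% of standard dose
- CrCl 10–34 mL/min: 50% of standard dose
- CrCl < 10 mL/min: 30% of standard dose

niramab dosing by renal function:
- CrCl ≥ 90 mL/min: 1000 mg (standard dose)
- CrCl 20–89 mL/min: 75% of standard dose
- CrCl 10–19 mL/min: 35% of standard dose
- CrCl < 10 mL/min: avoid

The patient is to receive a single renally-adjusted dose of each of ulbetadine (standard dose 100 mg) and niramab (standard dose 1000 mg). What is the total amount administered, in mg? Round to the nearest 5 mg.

SCr = 233 / 88.4 = 2.636 mg/dL
CrCl = (140 − 55) × 84 / (72 × 2.636) = 7140.0 / 189.79 ≈ 37.6 mL/min
CrCl ≈ 38 mL/min.
ulbetadine: 35–84 mL/min → 75% of 100 mg = 75 mg.
niramab: 20–89 mL/min → 75% of 1000 mg = 750 mg.
Total = 75 + 750 = 825 mg.

825 mg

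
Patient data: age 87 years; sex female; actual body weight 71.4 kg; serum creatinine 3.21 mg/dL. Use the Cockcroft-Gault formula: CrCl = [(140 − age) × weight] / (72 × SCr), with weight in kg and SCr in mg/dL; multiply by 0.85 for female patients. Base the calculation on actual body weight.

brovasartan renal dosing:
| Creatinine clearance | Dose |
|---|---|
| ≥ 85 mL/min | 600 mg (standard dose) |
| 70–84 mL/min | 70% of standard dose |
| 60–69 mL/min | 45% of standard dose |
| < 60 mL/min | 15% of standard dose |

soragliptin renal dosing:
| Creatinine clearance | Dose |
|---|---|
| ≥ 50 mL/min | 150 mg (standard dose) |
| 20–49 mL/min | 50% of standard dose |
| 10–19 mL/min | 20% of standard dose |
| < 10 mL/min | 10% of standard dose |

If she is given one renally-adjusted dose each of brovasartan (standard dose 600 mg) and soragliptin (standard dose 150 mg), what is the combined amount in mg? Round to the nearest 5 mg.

CrCl = (140 − 87) × 71.4 / (72 × 3.21) × 0.85 = 3784.2 / 231.12 × 0.85 ≈ 13.9 mL/min
CrCl ≈ 14 mL/min.
brovasartan: < 60 mL/min → 15% of 600 mg = 90 mg.
soragliptin: 10–19 mL/min → 20% of 150 mg = 30 mg.
Total = 90 + 30 = 120 mg.

120 mg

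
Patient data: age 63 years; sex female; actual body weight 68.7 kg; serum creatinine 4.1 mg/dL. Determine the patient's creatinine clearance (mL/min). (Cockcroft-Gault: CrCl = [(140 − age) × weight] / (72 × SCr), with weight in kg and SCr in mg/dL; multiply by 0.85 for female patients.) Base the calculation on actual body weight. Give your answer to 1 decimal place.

CrCl = (140 − 63) × 68.7 / (72 × 4.1) × 0.85 = 5289.9 / 295.20 × 0.85 ≈ 15.2 mL/min

15.2 mL/min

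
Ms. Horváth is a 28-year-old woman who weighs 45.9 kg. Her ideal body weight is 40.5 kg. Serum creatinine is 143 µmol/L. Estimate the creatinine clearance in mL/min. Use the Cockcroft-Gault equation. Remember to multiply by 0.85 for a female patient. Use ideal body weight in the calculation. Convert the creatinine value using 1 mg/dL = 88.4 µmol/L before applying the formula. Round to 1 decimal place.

33.1 mL/min

SCr = 143 / 88.4 = 1.618 mg/dL
CrCl = (140 − 28) × 40.5 / (72 × 1.618) × 0.85 = 4536.0 / 116.50 × 0.85 ≈ 33.1 mL/min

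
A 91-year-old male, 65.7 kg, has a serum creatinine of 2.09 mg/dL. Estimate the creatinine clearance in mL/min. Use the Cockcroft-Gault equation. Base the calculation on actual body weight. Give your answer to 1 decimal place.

CrCl = (140 − 91) × 65.7 / (72 × 2.09) = 3219.3 / 150.48 ≈ 21.4 mL/min

21.4 mL/min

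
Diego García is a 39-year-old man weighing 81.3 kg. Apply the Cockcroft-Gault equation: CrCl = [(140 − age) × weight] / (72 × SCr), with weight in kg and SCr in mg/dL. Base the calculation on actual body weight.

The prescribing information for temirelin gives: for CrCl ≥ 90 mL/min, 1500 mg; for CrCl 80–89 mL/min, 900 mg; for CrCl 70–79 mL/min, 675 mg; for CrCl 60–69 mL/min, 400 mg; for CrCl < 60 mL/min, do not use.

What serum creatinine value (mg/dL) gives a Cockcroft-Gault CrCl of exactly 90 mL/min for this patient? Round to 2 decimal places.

1.27 mg/dL

Standard dose requires CrCl ≥ 90 mL/min.
Set (140 − 39) × 81.3 / (72 × SCr) = 90
SCr = (140 − 39) × 81.3 / (72 × 90) = 1.267 mg/dL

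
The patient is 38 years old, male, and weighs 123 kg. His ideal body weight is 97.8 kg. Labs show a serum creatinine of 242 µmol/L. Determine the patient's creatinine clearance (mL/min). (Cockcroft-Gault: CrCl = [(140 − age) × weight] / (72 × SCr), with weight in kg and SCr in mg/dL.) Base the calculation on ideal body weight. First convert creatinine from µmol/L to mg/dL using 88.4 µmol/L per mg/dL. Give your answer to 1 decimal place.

SCr = 242 / 88.4 = 2.738 mg/dL
CrCl = (140 − 38) × 97.8 / (72 × 2.738) = 9975.6 / 197.14 ≈ 50.6 mL/min

50.6 mL/min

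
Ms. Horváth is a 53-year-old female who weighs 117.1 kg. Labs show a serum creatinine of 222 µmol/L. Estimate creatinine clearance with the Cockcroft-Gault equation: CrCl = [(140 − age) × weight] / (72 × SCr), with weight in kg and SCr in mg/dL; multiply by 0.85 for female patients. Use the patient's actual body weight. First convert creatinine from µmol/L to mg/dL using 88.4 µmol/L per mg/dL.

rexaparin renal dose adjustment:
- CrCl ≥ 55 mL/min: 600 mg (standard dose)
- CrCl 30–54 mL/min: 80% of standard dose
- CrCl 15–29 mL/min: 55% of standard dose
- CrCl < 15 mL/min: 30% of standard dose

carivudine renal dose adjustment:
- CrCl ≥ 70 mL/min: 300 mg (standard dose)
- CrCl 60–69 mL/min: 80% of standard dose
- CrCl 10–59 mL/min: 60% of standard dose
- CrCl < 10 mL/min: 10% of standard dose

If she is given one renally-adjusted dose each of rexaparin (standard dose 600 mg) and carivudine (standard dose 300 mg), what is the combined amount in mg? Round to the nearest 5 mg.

SCr = 222 / 88.4 = 2.511 mg/dL
CrCl = (140 − 53) × 117.1 / (72 × 2.511) × 0.85 = 10187.7 / 180.79 × 0.85 ≈ 47.9 mL/min
CrCl ≈ 48 mL/min.
rexaparin: 30–54 mL/min → 80% of 600 mg = 480 mg.
carivudine: 10–59 mL/min → 60% of 300 mg = 180 mg.
Total = 480 + 180 = 660 mg.

660 mg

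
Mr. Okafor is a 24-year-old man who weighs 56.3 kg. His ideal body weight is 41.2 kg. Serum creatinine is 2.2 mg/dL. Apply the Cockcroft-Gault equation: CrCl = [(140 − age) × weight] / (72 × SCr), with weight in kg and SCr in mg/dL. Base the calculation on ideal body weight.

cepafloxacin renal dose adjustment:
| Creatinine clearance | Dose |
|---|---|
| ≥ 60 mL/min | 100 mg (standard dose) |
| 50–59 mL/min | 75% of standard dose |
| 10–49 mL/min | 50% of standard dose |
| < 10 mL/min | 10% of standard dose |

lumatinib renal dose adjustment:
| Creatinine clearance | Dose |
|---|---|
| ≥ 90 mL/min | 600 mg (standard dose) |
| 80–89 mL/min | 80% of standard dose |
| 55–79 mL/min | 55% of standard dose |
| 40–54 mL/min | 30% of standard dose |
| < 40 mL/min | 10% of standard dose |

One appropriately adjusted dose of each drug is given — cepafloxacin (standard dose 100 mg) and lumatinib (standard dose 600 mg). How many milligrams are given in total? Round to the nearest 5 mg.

110 mg

CrCl = (140 − 24) × 41.2 / (72 × 2.2) = 4779.2 / 158.40 ≈ 30.2 mL/min
CrCl ≈ 30 mL/min.
cepafloxacin: 10–49 mL/min → 50% of 100 mg = 50 mg.
lumatinib: < 40 mL/min → 10% of 600 mg = 60 mg.
Total = 50 + 60 = 110 mg.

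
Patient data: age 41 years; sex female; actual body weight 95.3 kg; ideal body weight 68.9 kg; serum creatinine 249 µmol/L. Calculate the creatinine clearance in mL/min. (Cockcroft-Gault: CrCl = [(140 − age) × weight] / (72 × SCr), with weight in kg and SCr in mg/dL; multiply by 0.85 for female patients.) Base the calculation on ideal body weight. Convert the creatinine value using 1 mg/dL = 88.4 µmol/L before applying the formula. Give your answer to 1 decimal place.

SCr = 249 / 88.4 = 2.817 mg/dL
CrCl = (140 − 41) × 68.9 / (72 × 2.817) × 0.85 = 6821.1 / 202.82 × 0.85 ≈ 28.6 mL/min

28.6 mL/min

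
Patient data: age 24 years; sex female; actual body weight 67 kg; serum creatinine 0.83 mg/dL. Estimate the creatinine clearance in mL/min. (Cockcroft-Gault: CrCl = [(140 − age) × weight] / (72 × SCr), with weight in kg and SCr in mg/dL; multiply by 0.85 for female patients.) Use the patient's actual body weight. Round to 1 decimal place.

110.5 mL/min

CrCl = (140 − 24) × 67 / (72 × 0.83) × 0.85 = 7772.0 / 59.76 × 0.85 ≈ 110.5 mL/min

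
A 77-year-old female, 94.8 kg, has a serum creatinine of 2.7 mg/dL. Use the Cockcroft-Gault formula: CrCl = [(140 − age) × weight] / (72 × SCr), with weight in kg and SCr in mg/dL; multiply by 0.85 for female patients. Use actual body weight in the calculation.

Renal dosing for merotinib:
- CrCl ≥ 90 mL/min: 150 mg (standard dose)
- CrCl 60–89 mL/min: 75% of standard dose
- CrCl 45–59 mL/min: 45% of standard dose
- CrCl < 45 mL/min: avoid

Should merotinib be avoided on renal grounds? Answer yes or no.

CrCl = (140 − 77) × 94.8 / (72 × 2.7) × 0.85 = 5972.4 / 194.40 × 0.85 ≈ 26.1 mL/min
CrCl ≈ 26 mL/min, which is < 45 mL/min.

yes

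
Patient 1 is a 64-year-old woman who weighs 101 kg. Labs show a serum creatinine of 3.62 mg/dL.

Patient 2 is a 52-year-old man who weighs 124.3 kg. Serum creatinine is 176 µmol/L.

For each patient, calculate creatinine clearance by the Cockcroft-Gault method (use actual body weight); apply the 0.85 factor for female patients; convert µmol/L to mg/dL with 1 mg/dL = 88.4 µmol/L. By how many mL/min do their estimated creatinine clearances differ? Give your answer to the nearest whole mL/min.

Patient 1: CrCl = (140 − 64) × 101 / (72 × 3.62) × 0.85 = 7676.0 / 260.64 × 0.85 ≈ 25.0 mL/min
Patient 2: SCr = 176 / 88.4 = 1.991 mg/dL
Patient 2: CrCl = (140 − 52) × 124.3 / (72 × 1.991) = 10938.4 / 143.35 ≈ 76.3 mL/min
|25.0 − 76.3| = 51.3 mL/min

51 mL/min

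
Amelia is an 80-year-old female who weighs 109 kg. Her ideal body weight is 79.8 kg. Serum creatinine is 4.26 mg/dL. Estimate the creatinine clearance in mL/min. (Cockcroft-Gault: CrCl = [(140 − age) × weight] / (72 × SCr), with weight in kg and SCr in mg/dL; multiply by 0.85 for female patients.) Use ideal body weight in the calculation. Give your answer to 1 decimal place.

13.3 mL/min

CrCl = (140 − 80) × 79.8 / (72 × 4.26) × 0.85 = 4788.0 / 306.72 × 0.85 ≈ 13.3 mL/min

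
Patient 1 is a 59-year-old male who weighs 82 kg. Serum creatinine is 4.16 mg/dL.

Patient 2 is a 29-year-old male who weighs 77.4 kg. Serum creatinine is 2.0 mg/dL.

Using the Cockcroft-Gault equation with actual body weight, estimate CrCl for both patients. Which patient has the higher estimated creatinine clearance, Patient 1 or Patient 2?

Patient 2

Patient 1: CrCl = (140 − 59) × 82 / (72 × 4.16) = 6642.0 / 299.52 ≈ 22.2 mL/min
Patient 2: CrCl = (140 − 29) × 77.4 / (72 × 2) = 8591.4 / 144.00 ≈ 59.7 mL/min
22.2 vs 59.7 mL/min → Patient 2 is higher.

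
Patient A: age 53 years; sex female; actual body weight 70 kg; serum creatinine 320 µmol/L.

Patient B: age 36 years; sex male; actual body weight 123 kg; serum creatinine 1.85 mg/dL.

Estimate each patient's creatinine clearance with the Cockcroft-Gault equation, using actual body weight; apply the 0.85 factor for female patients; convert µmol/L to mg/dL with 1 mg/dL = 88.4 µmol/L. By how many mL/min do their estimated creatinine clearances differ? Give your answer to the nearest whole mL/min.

Patient A: SCr = 320 / 88.4 = 3.62 mg/dL
Patient A: CrCl = (140 − 53) × 70 / (72 × 3.62) × 0.85 = 6090.0 / 260.64 × 0.85 ≈ 19.9 mL/min
Patient B: CrCl = (140 − 36) × 123 / (72 × 1.85) = 12792.0 / 133.20 ≈ 96.0 mL/min
|19.9 − 96.0| = 76.1 mL/min

76 mL/min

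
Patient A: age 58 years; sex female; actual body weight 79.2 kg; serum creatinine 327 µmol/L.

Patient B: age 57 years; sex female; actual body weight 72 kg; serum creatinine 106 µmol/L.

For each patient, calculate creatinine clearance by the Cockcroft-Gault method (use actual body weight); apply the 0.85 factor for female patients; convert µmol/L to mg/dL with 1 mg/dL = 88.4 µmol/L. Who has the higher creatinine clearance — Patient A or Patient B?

Patient B

Patient A: SCr = 327 / 88.4 = 3.699 mg/dL
Patient A: CrCl = (140 − 58) × 79.2 / (72 × 3.699) × 0.85 = 6494.4 / 266.33 × 0.85 ≈ 20.7 mL/min
Patient B: SCr = 106 / 88.4 = 1.199 mg/dL
Patient B: CrCl = (140 − 57) × 72 / (72 × 1.199) × 0.85 = 5976.0 / 86.33 × 0.85 ≈ 58.8 mL/min
20.7 vs 58.8 mL/min → Patient B is higher.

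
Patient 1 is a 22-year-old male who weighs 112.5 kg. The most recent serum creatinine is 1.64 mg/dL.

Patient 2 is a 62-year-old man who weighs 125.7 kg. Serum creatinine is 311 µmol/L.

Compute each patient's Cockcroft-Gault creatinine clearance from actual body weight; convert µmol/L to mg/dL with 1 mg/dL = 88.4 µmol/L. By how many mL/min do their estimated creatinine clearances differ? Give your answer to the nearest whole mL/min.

Patient 1: CrCl = (140 − 22) × 112.5 / (72 × 1.64) = 13275.0 / 118.08 ≈ 112.4 mL/min
Patient 2: SCr = 311 / 88.4 = 3.518 mg/dL
Patient 2: CrCl = (140 − 62) × 125.7 / (72 × 3.518) = 9804.6 / 253.30 ≈ 38.7 mL/min
|112.4 − 38.7| = 73.7 mL/min

74 mL/min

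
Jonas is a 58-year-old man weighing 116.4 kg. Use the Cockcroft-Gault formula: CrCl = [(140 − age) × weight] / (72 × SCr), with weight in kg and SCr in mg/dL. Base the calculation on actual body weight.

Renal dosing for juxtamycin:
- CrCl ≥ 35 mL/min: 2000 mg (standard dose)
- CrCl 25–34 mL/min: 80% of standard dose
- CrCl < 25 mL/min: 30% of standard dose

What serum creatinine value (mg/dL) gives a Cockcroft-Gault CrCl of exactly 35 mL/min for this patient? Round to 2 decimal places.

Standard dose requires CrCl ≥ 35 mL/min.
Set (140 − 58) × 116.4 / (72 × SCr) = 35
SCr = (140 − 58) × 116.4 / (72 × 35) = 3.788 mg/dL

3.79 mg/dL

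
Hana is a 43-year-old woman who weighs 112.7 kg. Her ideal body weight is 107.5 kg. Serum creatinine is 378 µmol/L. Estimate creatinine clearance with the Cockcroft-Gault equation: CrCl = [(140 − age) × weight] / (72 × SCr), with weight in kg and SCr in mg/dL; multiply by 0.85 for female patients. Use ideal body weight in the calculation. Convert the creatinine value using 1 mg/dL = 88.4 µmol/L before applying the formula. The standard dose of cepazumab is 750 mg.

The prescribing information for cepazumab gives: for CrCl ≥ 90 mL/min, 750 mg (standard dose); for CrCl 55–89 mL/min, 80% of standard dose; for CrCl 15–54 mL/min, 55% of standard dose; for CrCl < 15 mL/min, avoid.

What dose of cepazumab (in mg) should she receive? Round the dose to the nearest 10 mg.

SCr = 378 / 88.4 = 4.276 mg/dL
CrCl = (140 − 43) × 107.5 / (72 × 4.276) × 0.85 = 10427.5 / 307.87 × 0.85 ≈ 28.8 mL/min
CrCl ≈ 29 mL/min → bracket 15–54 mL/min.
55% of 750 mg = 412.5 mg → 410 mg

410 mg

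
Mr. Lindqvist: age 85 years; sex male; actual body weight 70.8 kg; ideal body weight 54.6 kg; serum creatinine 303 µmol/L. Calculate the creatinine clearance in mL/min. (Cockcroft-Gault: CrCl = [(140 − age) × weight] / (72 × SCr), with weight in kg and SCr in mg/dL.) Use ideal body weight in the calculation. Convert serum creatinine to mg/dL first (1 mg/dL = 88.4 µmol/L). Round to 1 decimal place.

12.2 mL/min

SCr = 303 / 88.4 = 3.428 mg/dL
CrCl = (140 − 85) × 54.6 / (72 × 3.428) = 3003.0 / 246.82 ≈ 12.2 mL/min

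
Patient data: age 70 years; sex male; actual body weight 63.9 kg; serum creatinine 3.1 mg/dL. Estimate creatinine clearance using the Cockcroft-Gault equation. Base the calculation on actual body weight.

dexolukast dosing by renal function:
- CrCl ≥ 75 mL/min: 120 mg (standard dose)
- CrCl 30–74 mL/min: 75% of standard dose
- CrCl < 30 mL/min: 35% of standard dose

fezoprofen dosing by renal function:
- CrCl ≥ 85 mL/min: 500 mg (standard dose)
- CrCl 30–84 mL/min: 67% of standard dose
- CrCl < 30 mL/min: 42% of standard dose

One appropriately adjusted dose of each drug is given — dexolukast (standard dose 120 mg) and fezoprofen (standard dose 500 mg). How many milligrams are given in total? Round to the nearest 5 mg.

CrCl = (140 − 70) × 63.9 / (72 × 3.1) = 4473.0 / 223.20 ≈ 20.0 mL/min
CrCl ≈ 20 mL/min.
dexolukast: < 30 mL/min → 35% of 120 mg = 42 mg.
fezoprofen: < 30 mL/min → 42% of 500 mg = 210 mg.
Total = 42 + 210 = 252 mg.

250 mg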